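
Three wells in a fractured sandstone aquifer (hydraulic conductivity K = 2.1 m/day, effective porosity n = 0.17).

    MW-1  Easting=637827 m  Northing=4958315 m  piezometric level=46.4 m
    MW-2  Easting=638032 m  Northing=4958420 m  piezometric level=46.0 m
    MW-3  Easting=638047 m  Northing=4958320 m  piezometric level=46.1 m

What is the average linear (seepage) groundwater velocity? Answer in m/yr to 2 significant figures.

Taking MW-1 as reference: MW-2−MW-1 = (205, 105, -0.4); MW-3−MW-1 = (220, 5, -0.3).
Determinant of the coordinate differences = 205·5 − 220·105 = -22075.
∂h/∂x = [(-0.4)·5 − (-0.3)·105] / -22075 = -0.001336
∂h/∂y = [205·(-0.3) − 220·(-0.4)] / -22075 = -0.001200
|∇h| = √(-0.001336² + -0.001200²) = 0.001796
Seepage velocity v = K·i/n = 2.1 × 0.001796 / 0.17 = 0.02219 m/day = 8.105 m/yr.

8.1 m/yr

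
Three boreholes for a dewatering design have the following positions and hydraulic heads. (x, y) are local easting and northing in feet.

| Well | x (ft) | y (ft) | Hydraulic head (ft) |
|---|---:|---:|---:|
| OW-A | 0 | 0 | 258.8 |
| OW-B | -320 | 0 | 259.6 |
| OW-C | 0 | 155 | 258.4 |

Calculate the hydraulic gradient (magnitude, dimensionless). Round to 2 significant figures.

∂h/∂x = (259.6 − 258.8) / (-320 − 0) = -0.002500
∂h/∂y = (258.4 − 258.8) / (155 − 0) = -0.002581
|∇h| = √(-0.002500² + -0.002581²) = 0.003593

0.0036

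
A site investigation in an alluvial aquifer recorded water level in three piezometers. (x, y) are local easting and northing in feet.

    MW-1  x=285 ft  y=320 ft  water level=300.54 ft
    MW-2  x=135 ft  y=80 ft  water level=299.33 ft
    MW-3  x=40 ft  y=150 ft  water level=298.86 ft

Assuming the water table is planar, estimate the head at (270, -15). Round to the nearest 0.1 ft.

300.0 ft

Taking MW-1 as reference: MW-2−MW-1 = (-150, -240, -1.21); MW-3−MW-1 = (-245, -170, -1.68).
Determinant of the coordinate differences = (-150)·(-170) − (-245)·(-240) = -33300.
∂h/∂x = [(-1.21)·(-170) − (-1.68)·(-240)] / -33300 = +0.005931
∂h/∂y = [(-150)·(-1.68) − (-245)·(-1.21)] / -33300 = +0.001335
h(270, -15) = 300.54 + (+0.005931)·(-15) + (+0.001335)·(-335) = 300.54 -0.089 -0.447 = 300.004 ft.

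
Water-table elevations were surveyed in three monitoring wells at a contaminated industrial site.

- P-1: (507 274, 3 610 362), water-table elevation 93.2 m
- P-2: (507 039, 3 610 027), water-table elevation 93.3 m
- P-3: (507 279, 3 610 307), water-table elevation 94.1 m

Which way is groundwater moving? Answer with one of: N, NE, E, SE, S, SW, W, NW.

NW

Differences from P-1: to P-2 (Δx, Δy, Δh) = (-235, -335, +0.1); to P-3 = (5, -55, +0.9).
Solve a·Δx + b·Δy = Δh: det = (-235)·(-55) − 5·(-335) = 14600.
∂h/∂x = [(+0.1)·(-55) − (+0.9)·(-335)] / 14600 = +0.02027
∂h/∂y = [(-235)·(+0.9) − 5·(+0.1)] / 14600 = -0.01452
Flow = −∇h = (-0.02027 east, +0.01452 north), which points northwest.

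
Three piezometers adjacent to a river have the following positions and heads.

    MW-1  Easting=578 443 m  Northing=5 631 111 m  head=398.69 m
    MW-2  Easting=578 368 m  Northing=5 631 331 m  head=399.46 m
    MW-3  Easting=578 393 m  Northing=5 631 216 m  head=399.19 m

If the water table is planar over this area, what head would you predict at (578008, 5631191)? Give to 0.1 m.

402.8 m

Three-point gradient (reference MW-1): Δ to MW-2 = (-75, 220, +0.77), Δ to MW-3 = (-50, 105, +0.50).
∂h/∂x = -0.009328, ∂h/∂y = +0.0003200 (det = 3125).
h(578008, 5631191) = 398.69 + (-0.009328)·(-435) + (+0.0003200)·(80) = 398.69 +4.058 +0.026 = 402.773 m.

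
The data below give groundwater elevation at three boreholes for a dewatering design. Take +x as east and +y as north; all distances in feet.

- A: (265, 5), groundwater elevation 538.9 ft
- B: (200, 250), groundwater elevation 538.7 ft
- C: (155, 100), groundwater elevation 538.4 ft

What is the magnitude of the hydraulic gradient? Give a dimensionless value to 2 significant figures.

0.0050

Taking A as reference: B−A = (-65, 245, -0.2); C−A = (-110, 95, -0.5).
Determinant of the coordinate differences = (-65)·95 − (-110)·245 = 20775.
∂h/∂x = [(-0.2)·95 − (-0.5)·245] / 20775 = +0.004982
∂h/∂y = [(-65)·(-0.5) − (-110)·(-0.2)] / 20775 = +0.0005054
|∇h| = √(0.004982² + 0.0005054²) = 0.005008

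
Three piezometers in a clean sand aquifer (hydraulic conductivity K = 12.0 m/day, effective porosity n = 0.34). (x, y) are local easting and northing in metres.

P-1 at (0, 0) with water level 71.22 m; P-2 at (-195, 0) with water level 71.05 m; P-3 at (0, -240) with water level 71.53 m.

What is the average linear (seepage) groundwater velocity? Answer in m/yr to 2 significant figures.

20 m/yr

∂h/∂x = (71.05 − 71.22) / (-195 − 0) = +0.0008718
∂h/∂y = (71.53 − 71.22) / (-240 − 0) = -0.001292
|∇h| = √(0.0008718² + -0.001292²) = 0.001559
Seepage velocity v = K·i/n = 12.0 × 0.001559 / 0.34 = 0.05502 m/day = 20.1 m/yr.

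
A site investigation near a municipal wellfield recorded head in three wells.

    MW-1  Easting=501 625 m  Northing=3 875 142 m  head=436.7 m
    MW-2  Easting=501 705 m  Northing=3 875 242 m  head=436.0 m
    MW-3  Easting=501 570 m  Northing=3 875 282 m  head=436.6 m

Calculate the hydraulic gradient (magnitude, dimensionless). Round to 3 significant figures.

With h = a·x + b·y + c and MW-1 as origin, the differences give:
  80·a + 100·b = -0.7
  (-55)·a + 140·b = -0.1
Eliminate b (×140 and ×100, subtract): 16700·a = -88.00 → a = ∂h/∂x = -0.005269
Back-substitute: b = ∂h/∂y = -0.002784.
|∇h| = √(-0.005269² + -0.002784²) = 0.005959

0.00596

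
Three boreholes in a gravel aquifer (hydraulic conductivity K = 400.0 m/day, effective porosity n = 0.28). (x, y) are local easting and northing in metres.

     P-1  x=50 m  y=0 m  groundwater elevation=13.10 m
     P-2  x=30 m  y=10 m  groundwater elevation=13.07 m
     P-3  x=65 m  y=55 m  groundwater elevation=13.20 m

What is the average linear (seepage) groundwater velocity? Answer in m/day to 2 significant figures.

3.5 m/day

Taking P-1 as reference: P-2−P-1 = (-20, 10, -0.03); P-3−P-1 = (15, 55, +0.10).
Solve a·Δx + b·Δy = Δh: det = (-20)·55 − 15·10 = -1250.
∂h/∂x = [(-0.03)·55 − (+0.10)·10] / -1250 = +0.002120
∂h/∂y = [(-20)·(+0.10) − 15·(-0.03)] / -1250 = +0.001240
|∇h| = √(0.002120² + 0.001240²) = 0.002456
Seepage velocity v = K·i/n = 400.0 × 0.002456 / 0.28 = 3.509 m/day.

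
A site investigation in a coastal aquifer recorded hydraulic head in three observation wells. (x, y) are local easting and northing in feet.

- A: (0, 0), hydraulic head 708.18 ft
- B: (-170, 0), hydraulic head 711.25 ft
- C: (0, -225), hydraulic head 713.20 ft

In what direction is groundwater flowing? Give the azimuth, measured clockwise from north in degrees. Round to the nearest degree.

∂h/∂x = (711.25 − 708.18) / (-170 − 0) = -0.01806
∂h/∂y = (713.20 − 708.18) / (-225 − 0) = -0.02231
Flow direction (−∇h) has components (+0.01806 E, +0.02231 N).
Azimuth = atan2(E, N) = atan2(+0.01806, +0.02231) = 39.0° ≈ 039°.

039°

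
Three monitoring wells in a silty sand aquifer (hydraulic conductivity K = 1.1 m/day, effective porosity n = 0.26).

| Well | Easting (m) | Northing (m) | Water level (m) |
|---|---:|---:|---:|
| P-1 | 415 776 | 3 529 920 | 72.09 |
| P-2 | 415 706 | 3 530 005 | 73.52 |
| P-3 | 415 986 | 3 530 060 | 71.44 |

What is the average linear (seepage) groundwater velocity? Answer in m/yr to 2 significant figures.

With h = a·x + b·y + c and P-1 as origin, the differences give:
  (-70)·a + 85·b = +1.43
  210·a + 140·b = -0.65
Eliminate b (×140 and ×85, subtract): -27650·a = 255.450 → a = ∂h/∂x = -0.009239
Back-substitute: b = ∂h/∂y = +0.009215.
|∇h| = √(-0.009239² + 0.009215²) = 0.01305
Seepage velocity v = K·i/n = 1.1 × 0.01305 / 0.26 = 0.05521 m/day = 20.17 m/yr.

20 m/yr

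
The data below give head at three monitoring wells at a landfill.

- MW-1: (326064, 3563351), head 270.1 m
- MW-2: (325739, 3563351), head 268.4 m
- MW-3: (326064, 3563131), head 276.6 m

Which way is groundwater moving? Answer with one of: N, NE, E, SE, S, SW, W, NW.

N

∂h/∂x = (268.4 − 270.1) / (325739 − 326064) = +0.005231
∂h/∂y = (276.6 − 270.1) / (3563131 − 3563351) = -0.02955
Flow = −∇h = (-0.005231 east, +0.02955 north), which points north.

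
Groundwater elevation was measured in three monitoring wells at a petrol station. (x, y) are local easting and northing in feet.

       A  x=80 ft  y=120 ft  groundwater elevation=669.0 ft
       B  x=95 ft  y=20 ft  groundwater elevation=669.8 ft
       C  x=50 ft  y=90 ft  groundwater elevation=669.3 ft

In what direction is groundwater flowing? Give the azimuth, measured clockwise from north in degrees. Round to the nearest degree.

012°

With h = a·x + b·y + c and A as origin, the differences give:
  15·a + (-100)·b = +0.8
  (-30)·a + (-30)·b = +0.3
Eliminate b (×(-30) and ×(-100), subtract): -3450·a = 6.00 → a = ∂h/∂x = -0.001739
Back-substitute: b = ∂h/∂y = -0.008261.
Flow direction (−∇h) has components (+0.001739 E, +0.008261 N).
Azimuth = atan2(E, N) = atan2(+0.001739, +0.008261) = 11.9° ≈ 012°.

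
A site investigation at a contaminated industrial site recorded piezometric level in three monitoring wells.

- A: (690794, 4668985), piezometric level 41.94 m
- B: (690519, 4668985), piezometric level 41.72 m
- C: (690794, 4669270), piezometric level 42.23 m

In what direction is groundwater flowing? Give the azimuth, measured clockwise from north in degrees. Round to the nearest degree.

∂h/∂x = (41.72 − 41.94) / (690519 − 690794) = +0.0008000
∂h/∂y = (42.23 − 41.94) / (4669270 − 4668985) = +0.001018
Flow direction (−∇h) has components (-0.0008000 E, -0.001018 N).
Azimuth = atan2(E, N) = atan2(-0.0008000, -0.001018) = 218.2° ≈ 218°.

218°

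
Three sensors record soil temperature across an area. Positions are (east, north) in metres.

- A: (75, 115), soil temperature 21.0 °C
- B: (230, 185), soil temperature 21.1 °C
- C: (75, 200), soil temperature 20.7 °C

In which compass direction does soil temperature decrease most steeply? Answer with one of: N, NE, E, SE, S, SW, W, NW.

NW

Taking A as reference: B−A = (155, 70, +0.1); C−A = (0, 85, -0.3).
Determinant of the coordinate differences = 155·85 − 0·70 = 13175.
∂T/∂x = [(+0.1)·85 − (-0.3)·70] / 13175 = +0.002239
∂T/∂y = [155·(-0.3) − 0·(+0.1)] / 13175 = -0.003529
Steepest decrease is along −∇f = (-0.002239 E, +0.003529 N) → northwest.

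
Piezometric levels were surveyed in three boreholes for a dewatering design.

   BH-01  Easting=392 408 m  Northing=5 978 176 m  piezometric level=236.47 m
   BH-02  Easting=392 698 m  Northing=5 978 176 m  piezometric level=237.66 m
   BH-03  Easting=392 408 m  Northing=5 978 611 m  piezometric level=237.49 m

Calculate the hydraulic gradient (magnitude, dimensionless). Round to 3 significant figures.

0.00473

∂h/∂x = (237.66 − 236.47) / (392698 − 392408) = +0.004103
∂h/∂y = (237.49 − 236.47) / (5978611 − 5978176) = +0.002345
|∇h| = √(0.004103² + 0.002345²) = 0.004726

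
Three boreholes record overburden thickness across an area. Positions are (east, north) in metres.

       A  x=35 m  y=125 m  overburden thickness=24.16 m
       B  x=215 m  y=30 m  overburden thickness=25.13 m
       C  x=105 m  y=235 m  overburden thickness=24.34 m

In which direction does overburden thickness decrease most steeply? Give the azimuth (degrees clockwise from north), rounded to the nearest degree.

286°

Taking A as reference: B−A = (180, -95, +0.97); C−A = (70, 110, +0.18).
Solve a·Δx + b·Δy = Δd: det = 180·110 − 70·(-95) = 26450.
∂d/∂x = [(+0.97)·110 − (+0.18)·(-95)] / 26450 = +0.004681
∂d/∂y = [180·(+0.18) − 70·(+0.97)] / 26450 = -0.001342
Steepest decrease is along −∇f: components (-0.004681 E, +0.001342 N).
Azimuth = atan2(-0.004681, +0.001342) = 286.0° ≈ 286°.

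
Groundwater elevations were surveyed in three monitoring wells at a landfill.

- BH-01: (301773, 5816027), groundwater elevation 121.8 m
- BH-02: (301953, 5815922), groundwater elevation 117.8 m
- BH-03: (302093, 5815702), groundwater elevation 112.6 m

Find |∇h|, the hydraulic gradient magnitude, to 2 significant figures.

Taking BH-01 as reference: BH-02−BH-01 = (180, -105, -4.0); BH-03−BH-01 = (320, -325, -9.2).
Determinant of the coordinate differences = 180·(-325) − 320·(-105) = -24900.
∂h/∂x = [(-4.0)·(-325) − (-9.2)·(-105)] / -24900 = -0.01341
∂h/∂y = [180·(-9.2) − 320·(-4.0)] / -24900 = +0.01510
|∇h| = √(-0.01341² + 0.01510²) = 0.0202

0.020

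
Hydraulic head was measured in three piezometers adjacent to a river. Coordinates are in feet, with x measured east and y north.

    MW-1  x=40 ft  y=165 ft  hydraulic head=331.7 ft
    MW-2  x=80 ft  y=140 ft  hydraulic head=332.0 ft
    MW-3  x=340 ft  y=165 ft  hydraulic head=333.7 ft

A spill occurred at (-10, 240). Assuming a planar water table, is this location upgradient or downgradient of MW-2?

downgradient

With h = a·x + b·y + c and MW-1 as origin, the differences give:
  40·a + (-25)·b = +0.3
  300·a + 0·b = +2.0
Eliminate b (×0 and ×(-25), subtract): 7500·a = 50.00 → a = ∂h/∂x = +0.006667
Back-substitute: b = ∂h/∂y = -0.001333.
Head at (-10, 240) = 331.7 + (+0.006667)·(-50) + (-0.001333)·(75) = 331.27 ft.
That is lower than the 332.0 ft at MW-2, so the point is downgradient.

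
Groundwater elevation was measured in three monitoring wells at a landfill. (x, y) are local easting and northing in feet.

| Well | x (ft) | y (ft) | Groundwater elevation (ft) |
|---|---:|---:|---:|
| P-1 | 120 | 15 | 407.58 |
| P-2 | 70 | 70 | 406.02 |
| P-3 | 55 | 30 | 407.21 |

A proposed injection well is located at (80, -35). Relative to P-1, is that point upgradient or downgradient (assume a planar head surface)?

upgradient

Taking P-1 as reference: P-2−P-1 = (-50, 55, -1.56); P-3−P-1 = (-65, 15, -0.37).
Determinant of the coordinate differences = (-50)·15 − (-65)·55 = 2825.
∂h/∂x = [(-1.56)·15 − (-0.37)·55] / 2825 = -0.001080
∂h/∂y = [(-50)·(-0.37) − (-65)·(-1.56)] / 2825 = -0.02935
Head at (80, -35) = 407.58 + (-0.001080)·(-40) + (-0.02935)·(-50) = 409.09 ft.
That is higher than the 407.58 ft at P-1, so the point is upgradient.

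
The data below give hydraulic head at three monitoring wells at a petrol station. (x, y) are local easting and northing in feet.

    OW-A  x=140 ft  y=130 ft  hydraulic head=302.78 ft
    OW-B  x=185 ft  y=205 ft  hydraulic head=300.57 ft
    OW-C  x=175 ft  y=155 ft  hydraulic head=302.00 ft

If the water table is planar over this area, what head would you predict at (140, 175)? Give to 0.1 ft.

301.5 ft

Taking OW-A as reference: OW-B−OW-A = (45, 75, -2.21); OW-C−OW-A = (35, 25, -0.78).
Determinant of the coordinate differences = 45·25 − 35·75 = -1500.
∂h/∂x = [(-2.21)·25 − (-0.78)·75] / -1500 = -0.002167
∂h/∂y = [45·(-0.78) − 35·(-2.21)] / -1500 = -0.02817
h(140, 175) = 302.78 + (-0.002167)·(0) + (-0.02817)·(45) = 302.78 -0.000 -1.268 = 301.512 ft.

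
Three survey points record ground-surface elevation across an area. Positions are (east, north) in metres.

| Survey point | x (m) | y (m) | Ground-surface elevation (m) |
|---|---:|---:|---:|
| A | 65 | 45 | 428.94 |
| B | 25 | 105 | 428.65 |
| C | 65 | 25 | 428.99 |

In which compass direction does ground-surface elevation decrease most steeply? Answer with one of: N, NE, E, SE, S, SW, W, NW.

Differences from A: to B (Δx, Δy, Δh) = (-40, 60, -0.29); to C = (0, -20, +0.05).
Determinant of the coordinate differences = (-40)·(-20) − 0·60 = 800.
∂z/∂x = [(-0.29)·(-20) − (+0.05)·60] / 800 = +0.003500
∂z/∂y = [(-40)·(+0.05) − 0·(-0.29)] / 800 = -0.002500
Steepest decrease is along −∇f = (-0.003500 E, +0.002500 N) → northwest.

NW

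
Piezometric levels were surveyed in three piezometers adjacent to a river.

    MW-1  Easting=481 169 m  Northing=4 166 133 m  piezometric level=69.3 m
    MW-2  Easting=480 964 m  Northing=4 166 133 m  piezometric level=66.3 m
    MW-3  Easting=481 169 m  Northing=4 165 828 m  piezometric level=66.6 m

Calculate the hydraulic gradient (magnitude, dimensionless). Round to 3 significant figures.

∂h/∂x = (66.3 − 69.3) / (480964 − 481169) = +0.01463
∂h/∂y = (66.6 − 69.3) / (4165828 − 4166133) = +0.008852
|∇h| = √(0.01463² + 0.008852²) = 0.0171

0.0171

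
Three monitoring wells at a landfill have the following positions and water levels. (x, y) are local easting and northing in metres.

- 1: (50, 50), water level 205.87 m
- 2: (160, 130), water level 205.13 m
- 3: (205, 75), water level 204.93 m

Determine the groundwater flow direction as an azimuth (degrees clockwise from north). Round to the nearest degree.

With h = a·x + b·y + c and 1 as origin, the differences give:
  110·a + 80·b = -0.74
  155·a + 25·b = -0.94
Eliminate b (×25 and ×80, subtract): -9650·a = 56.700 → a = ∂h/∂x = -0.005876
Back-substitute: b = ∂h/∂y = -0.001171.
Flow direction (−∇h) has components (+0.005876 E, +0.001171 N).
Azimuth = atan2(E, N) = atan2(+0.005876, +0.001171) = 78.7° ≈ 079°.

079°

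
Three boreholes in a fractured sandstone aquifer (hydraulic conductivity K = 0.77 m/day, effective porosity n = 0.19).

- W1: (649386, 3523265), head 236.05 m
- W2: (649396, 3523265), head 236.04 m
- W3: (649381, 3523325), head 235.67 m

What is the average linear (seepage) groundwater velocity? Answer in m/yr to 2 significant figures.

Differences from W1: to W2 (Δx, Δy, Δh) = (10, 0, -0.01); to W3 = (-5, 60, -0.38).
Determinant of the coordinate differences = 10·60 − (-5)·0 = 600.
∂h/∂x = [(-0.01)·60 − (-0.38)·0] / 600 = -0.001000
∂h/∂y = [10·(-0.38) − (-5)·(-0.01)] / 600 = -0.006417
|∇h| = √(-0.001000² + -0.006417²) = 0.006494
Seepage velocity v = K·i/n = 0.77 × 0.006494 / 0.19 = 0.02632 m/day = 9.613 m/yr.

9.6 m/yr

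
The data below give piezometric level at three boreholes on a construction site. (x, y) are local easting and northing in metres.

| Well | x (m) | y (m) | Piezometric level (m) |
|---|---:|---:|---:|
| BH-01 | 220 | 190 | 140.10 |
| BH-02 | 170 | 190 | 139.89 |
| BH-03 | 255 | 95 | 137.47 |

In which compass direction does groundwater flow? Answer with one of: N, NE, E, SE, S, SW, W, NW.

Three-point gradient (reference BH-01): Δ to BH-02 = (-50, 0, -0.21), Δ to BH-03 = (35, -95, -2.63).
∂h/∂x = +0.004200, ∂h/∂y = +0.02923 (det = 4750).
Flow = −∇h = (-0.004200 east, -0.02923 north), which points south.

S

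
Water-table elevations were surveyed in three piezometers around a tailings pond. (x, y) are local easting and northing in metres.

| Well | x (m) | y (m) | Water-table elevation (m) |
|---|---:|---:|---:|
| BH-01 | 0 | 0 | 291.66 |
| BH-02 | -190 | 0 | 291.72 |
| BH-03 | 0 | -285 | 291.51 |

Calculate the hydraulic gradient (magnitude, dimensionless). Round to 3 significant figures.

∂h/∂x = (291.72 − 291.66) / (-190 − 0) = -0.0003158
∂h/∂y = (291.51 − 291.66) / (-285 − 0) = +0.0005263
|∇h| = √(-0.0003158² + 0.0005263²) = 0.0006138

0.000614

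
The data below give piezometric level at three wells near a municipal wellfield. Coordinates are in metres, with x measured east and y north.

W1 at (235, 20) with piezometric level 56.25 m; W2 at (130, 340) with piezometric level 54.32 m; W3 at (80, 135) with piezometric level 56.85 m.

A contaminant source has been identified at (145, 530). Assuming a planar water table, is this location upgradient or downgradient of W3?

Differences from W1: to W2 (Δx, Δy, Δh) = (-105, 320, -1.93); to W3 = (-155, 115, +0.60).
Determinant of the coordinate differences = (-105)·115 − (-155)·320 = 37525.
∂h/∂x = [(-1.93)·115 − (+0.60)·320] / 37525 = -0.01103
∂h/∂y = [(-105)·(+0.60) − (-155)·(-1.93)] / 37525 = -0.009651
Head at (145, 530) = 56.25 + (-0.01103)·(-90) + (-0.009651)·(510) = 52.32 m.
That is lower than the 56.85 m at W3, so the point is downgradient.

downgradient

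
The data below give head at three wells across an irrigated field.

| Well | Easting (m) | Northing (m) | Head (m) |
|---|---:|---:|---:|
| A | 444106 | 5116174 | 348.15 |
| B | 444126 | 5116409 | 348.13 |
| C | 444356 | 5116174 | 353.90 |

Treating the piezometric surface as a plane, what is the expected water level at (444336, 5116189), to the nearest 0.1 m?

Differences from A: to B (Δx, Δy, Δh) = (20, 235, -0.02); to C = (250, 0, +5.75).
Determinant of the coordinate differences = 20·0 − 250·235 = -58750.
∂h/∂x = [(-0.02)·0 − (+5.75)·235] / -58750 = +0.02300
∂h/∂y = [20·(+5.75) − 250·(-0.02)] / -58750 = -0.002043
h(444336, 5116189) = 348.15 + (+0.02300)·(230) + (-0.002043)·(15) = 348.15 +5.290 -0.031 = 353.409 m.

353.4 m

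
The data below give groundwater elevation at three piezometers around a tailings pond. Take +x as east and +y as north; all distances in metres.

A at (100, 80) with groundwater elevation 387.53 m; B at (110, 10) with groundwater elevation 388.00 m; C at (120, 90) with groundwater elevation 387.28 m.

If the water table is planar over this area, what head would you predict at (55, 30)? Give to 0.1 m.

Taking A as reference: B−A = (10, -70, +0.47); C−A = (20, 10, -0.25).
Solve a·Δx + b·Δy = Δh: det = 10·10 − 20·(-70) = 1500.
∂h/∂x = [(+0.47)·10 − (-0.25)·(-70)] / 1500 = -0.008533
∂h/∂y = [10·(-0.25) − 20·(+0.47)] / 1500 = -0.007933
h(55, 30) = 387.53 + (-0.008533)·(-45) + (-0.007933)·(-50) = 387.53 +0.384 +0.397 = 388.311 m.

388.3 m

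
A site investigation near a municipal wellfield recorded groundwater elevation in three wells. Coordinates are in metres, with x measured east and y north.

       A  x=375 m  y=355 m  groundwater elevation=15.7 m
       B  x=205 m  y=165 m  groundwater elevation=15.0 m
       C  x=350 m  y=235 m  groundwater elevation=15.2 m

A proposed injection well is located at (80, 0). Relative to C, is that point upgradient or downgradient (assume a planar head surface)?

Differences from A: to B (Δx, Δy, Δh) = (-170, -190, -0.7); to C = (-25, -120, -0.5).
Solve a·Δx + b·Δy = Δh: det = (-170)·(-120) − (-25)·(-190) = 15650.
∂h/∂x = [(-0.7)·(-120) − (-0.5)·(-190)] / 15650 = -0.0007029
∂h/∂y = [(-170)·(-0.5) − (-25)·(-0.7)] / 15650 = +0.004313
Head at (80, 0) = 15.7 + (-0.0007029)·(-295) + (+0.004313)·(-355) = 14.38 m.
That is lower than the 15.2 m at C, so the point is downgradient.

downgradient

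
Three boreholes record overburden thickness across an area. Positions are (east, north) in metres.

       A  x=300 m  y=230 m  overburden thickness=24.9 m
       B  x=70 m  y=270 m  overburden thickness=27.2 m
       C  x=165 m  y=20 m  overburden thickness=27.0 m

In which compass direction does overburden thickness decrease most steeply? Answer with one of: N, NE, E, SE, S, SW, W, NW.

E

Differences from A: to B (Δx, Δy, Δh) = (-230, 40, +2.3); to C = (-135, -210, +2.1).
Solve a·Δx + b·Δy = Δd: det = (-230)·(-210) − (-135)·40 = 53700.
∂d/∂x = [(+2.3)·(-210) − (+2.1)·40] / 53700 = -0.01056
∂d/∂y = [(-230)·(+2.1) − (-135)·(+2.3)] / 53700 = -0.003212
Steepest decrease is along −∇f = (+0.01056 E, +0.003212 N) → east.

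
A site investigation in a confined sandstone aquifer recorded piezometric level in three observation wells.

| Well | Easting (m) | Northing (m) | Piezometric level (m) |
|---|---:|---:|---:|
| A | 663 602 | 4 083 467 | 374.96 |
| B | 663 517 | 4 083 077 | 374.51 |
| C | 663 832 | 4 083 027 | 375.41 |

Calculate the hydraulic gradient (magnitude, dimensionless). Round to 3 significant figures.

Taking A as reference: B−A = (-85, -390, -0.45); C−A = (230, -440, +0.45).
Determinant of the coordinate differences = (-85)·(-440) − 230·(-390) = 127100.
∂h/∂x = [(-0.45)·(-440) − (+0.45)·(-390)] / 127100 = +0.002939
∂h/∂y = [(-85)·(+0.45) − 230·(-0.45)] / 127100 = +0.0005134
|∇h| = √(0.002939² + 0.0005134²) = 0.002984

0.00298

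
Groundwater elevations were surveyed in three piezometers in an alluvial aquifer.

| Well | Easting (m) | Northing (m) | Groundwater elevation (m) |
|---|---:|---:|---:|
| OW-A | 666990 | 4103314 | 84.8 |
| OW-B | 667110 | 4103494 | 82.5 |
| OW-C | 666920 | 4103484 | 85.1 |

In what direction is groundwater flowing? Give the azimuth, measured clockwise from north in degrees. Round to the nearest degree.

074°

Taking OW-A as reference: OW-B−OW-A = (120, 180, -2.3); OW-C−OW-A = (-70, 170, +0.3).
Solve a·Δx + b·Δy = Δh: det = 120·170 − (-70)·180 = 33000.
∂h/∂x = [(-2.3)·170 − (+0.3)·180] / 33000 = -0.01348
∂h/∂y = [120·(+0.3) − (-70)·(-2.3)] / 33000 = -0.003788
Flow direction (−∇h) has components (+0.01348 E, +0.003788 N).
Azimuth = atan2(E, N) = atan2(+0.01348, +0.003788) = 74.3° ≈ 074°.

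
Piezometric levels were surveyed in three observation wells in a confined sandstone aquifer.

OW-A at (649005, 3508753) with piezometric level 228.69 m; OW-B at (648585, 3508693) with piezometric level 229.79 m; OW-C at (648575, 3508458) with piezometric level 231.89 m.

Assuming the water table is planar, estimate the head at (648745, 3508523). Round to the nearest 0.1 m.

231.1 m

Taking OW-A as reference: OW-B−OW-A = (-420, -60, +1.10); OW-C−OW-A = (-430, -295, +3.20).
Determinant of the coordinate differences = (-420)·(-295) − (-430)·(-60) = 98100.
∂h/∂x = [(+1.10)·(-295) − (+3.20)·(-60)] / 98100 = -0.001351
∂h/∂y = [(-420)·(+3.20) − (-430)·(+1.10)] / 98100 = -0.008879
h(648745, 3508523) = 228.69 + (-0.001351)·(-260) + (-0.008879)·(-230) = 228.69 +0.351 +2.042 = 231.083 m.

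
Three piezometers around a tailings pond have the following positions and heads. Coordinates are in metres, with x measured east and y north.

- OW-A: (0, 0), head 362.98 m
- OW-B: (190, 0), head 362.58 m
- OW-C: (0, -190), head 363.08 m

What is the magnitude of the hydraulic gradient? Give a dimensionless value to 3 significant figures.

∂h/∂x = (362.58 − 362.98) / (190 − 0) = -0.002105
∂h/∂y = (363.08 − 362.98) / (-190 − 0) = -0.0005263
|∇h| = √(-0.002105² + -0.0005263²) = 0.00217

0.00217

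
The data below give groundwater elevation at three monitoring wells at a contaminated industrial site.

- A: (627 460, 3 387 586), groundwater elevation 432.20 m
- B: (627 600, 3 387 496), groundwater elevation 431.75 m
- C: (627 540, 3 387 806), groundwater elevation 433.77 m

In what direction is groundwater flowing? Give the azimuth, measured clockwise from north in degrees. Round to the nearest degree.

Taking A as reference: B−A = (140, -90, -0.45); C−A = (80, 220, +1.57).
Determinant of the coordinate differences = 140·220 − 80·(-90) = 38000.
∂h/∂x = [(-0.45)·220 − (+1.57)·(-90)] / 38000 = +0.001113
∂h/∂y = [140·(+1.57) − 80·(-0.45)] / 38000 = +0.006732
Flow direction (−∇h) has components (-0.001113 E, -0.006732 N).
Azimuth = atan2(E, N) = atan2(-0.001113, -0.006732) = 189.4° ≈ 189°.

189°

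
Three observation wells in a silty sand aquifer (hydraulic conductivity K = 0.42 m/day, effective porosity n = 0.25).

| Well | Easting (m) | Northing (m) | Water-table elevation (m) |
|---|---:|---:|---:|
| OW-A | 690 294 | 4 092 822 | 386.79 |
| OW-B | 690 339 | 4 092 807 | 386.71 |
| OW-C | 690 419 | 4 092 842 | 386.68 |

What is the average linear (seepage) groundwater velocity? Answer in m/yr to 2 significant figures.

Taking OW-A as reference: OW-B−OW-A = (45, -15, -0.08); OW-C−OW-A = (125, 20, -0.11).
Solve a·Δx + b·Δy = Δh: det = 45·20 − 125·(-15) = 2775.
∂h/∂x = [(-0.08)·20 − (-0.11)·(-15)] / 2775 = -0.001171
∂h/∂y = [45·(-0.11) − 125·(-0.08)] / 2775 = +0.001820
|∇h| = √(-0.001171² + 0.001820²) = 0.002164
Seepage velocity v = K·i/n = 0.42 × 0.002164 / 0.25 = 0.003636 m/day = 1.328 m/yr.

1.3 m/yr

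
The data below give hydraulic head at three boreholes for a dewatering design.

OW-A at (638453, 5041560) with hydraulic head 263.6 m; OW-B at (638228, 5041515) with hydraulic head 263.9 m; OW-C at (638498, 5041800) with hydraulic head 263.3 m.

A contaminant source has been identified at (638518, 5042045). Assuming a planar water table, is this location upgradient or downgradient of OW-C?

Taking OW-A as reference: OW-B−OW-A = (-225, -45, +0.3); OW-C−OW-A = (45, 240, -0.3).
Determinant of the coordinate differences = (-225)·240 − 45·(-45) = -51975.
∂h/∂x = [(+0.3)·240 − (-0.3)·(-45)] / -51975 = -0.001126
∂h/∂y = [(-225)·(-0.3) − 45·(+0.3)] / -51975 = -0.001039
Head at (638518, 5042045) = 263.6 + (-0.001126)·(65) + (-0.001039)·(485) = 263.02 m.
That is lower than the 263.3 m at OW-C, so the point is downgradient.

downgradient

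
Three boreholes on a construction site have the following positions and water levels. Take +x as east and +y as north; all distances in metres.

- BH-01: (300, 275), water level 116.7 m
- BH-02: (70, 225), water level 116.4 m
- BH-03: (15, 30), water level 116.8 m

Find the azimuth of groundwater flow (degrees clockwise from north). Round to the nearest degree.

324°

Taking BH-01 as reference: BH-02−BH-01 = (-230, -50, -0.3); BH-03−BH-01 = (-285, -245, +0.1).
Solve a·Δx + b·Δy = Δh: det = (-230)·(-245) − (-285)·(-50) = 42100.
∂h/∂x = [(-0.3)·(-245) − (+0.1)·(-50)] / 42100 = +0.001865
∂h/∂y = [(-230)·(+0.1) − (-285)·(-0.3)] / 42100 = -0.002577
Flow direction (−∇h) has components (-0.001865 E, +0.002577 N).
Azimuth = atan2(E, N) = atan2(-0.001865, +0.002577) = 324.1° ≈ 324°.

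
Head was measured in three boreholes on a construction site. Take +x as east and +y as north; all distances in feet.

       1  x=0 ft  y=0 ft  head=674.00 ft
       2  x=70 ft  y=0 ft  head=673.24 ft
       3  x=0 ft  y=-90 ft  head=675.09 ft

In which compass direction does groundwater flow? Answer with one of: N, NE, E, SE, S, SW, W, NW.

NE

∂h/∂x = (673.24 − 674.00) / (70 − 0) = -0.01086
∂h/∂y = (675.09 − 674.00) / (-90 − 0) = -0.01211
Flow = −∇h = (+0.01086 east, +0.01211 north), which points northeast.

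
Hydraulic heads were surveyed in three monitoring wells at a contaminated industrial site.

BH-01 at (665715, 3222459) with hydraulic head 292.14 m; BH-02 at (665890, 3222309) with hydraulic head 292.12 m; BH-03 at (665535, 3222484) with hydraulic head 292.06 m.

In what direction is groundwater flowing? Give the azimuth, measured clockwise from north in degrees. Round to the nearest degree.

With h = a·x + b·y + c and BH-01 as origin, the differences give:
  175·a + (-150)·b = -0.02
  (-180)·a + 25·b = -0.08
Eliminate b (×25 and ×(-150), subtract): -22625·a = -12.500 → a = ∂h/∂x = +0.0005525
Back-substitute: b = ∂h/∂y = +0.0007779.
Flow direction (−∇h) has components (-0.0005525 E, -0.0007779 N).
Azimuth = atan2(E, N) = atan2(-0.0005525, -0.0007779) = 215.4° ≈ 215°.

215°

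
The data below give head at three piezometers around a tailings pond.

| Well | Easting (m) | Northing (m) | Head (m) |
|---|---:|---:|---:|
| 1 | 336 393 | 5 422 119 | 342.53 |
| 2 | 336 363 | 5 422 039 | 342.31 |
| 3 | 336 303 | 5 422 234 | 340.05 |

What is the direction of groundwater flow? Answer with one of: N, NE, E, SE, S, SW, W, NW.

W

Differences from 1: to 2 (Δx, Δy, Δh) = (-30, -80, -0.22); to 3 = (-90, 115, -2.48).
Determinant of the coordinate differences = (-30)·115 − (-90)·(-80) = -10650.
∂h/∂x = [(-0.22)·115 − (-2.48)·(-80)] / -10650 = +0.02100
∂h/∂y = [(-30)·(-2.48) − (-90)·(-0.22)] / -10650 = -0.005127
Flow = −∇h = (-0.02100 east, +0.005127 north), which points west.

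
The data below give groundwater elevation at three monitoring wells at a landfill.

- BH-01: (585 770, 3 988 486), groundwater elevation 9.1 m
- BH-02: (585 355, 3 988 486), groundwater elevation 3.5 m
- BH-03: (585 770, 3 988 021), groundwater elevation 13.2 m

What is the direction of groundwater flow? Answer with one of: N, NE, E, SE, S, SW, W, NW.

NW

∂h/∂x = (3.5 − 9.1) / (585355 − 585770) = +0.01349
∂h/∂y = (13.2 − 9.1) / (3988021 − 3988486) = -0.008817
Flow = −∇h = (-0.01349 east, +0.008817 north), which points northwest.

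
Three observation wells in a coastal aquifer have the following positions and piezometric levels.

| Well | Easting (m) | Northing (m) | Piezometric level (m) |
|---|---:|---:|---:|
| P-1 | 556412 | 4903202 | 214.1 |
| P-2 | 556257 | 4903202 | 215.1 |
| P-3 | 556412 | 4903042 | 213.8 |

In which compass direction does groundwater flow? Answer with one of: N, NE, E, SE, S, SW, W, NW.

∂h/∂x = (215.1 − 214.1) / (556257 − 556412) = -0.006452
∂h/∂y = (213.8 − 214.1) / (4903042 − 4903202) = +0.001875
Flow = −∇h = (+0.006452 east, -0.001875 north), which points east.

E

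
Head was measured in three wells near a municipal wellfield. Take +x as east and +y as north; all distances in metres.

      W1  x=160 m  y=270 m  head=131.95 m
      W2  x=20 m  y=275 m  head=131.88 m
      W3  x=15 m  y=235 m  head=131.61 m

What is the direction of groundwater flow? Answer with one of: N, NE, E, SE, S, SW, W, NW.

Taking W1 as reference: W2−W1 = (-140, 5, -0.07); W3−W1 = (-145, -35, -0.34).
Solve a·Δx + b·Δy = Δh: det = (-140)·(-35) − (-145)·5 = 5625.
∂h/∂x = [(-0.07)·(-35) − (-0.34)·5] / 5625 = +0.0007378
∂h/∂y = [(-140)·(-0.34) − (-145)·(-0.07)] / 5625 = +0.006658
Flow = −∇h = (-0.0007378 east, -0.006658 north), which points south.

S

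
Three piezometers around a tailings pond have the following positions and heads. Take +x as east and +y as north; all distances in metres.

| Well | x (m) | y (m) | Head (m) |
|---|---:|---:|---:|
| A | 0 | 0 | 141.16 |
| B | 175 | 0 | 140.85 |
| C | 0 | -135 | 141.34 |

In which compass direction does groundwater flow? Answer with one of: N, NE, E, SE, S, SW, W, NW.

NE

∂h/∂x = (140.85 − 141.16) / (175 − 0) = -0.001771
∂h/∂y = (141.34 − 141.16) / (-135 − 0) = -0.001333
Flow = −∇h = (+0.001771 east, +0.001333 north), which points northeast.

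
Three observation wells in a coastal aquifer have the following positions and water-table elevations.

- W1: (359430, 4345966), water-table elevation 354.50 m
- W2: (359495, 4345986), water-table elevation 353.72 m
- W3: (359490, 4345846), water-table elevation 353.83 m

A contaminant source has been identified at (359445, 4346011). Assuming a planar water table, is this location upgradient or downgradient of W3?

Taking W1 as reference: W2−W1 = (65, 20, -0.78); W3−W1 = (60, -120, -0.67).
Determinant of the coordinate differences = 65·(-120) − 60·20 = -9000.
∂h/∂x = [(-0.78)·(-120) − (-0.67)·20] / -9000 = -0.01189
∂h/∂y = [65·(-0.67) − 60·(-0.78)] / -9000 = -0.0003611
Head at (359445, 4346011) = 354.50 + (-0.01189)·(15) + (-0.0003611)·(45) = 354.31 m.
That is higher than the 353.83 m at W3, so the point is upgradient.

upgradient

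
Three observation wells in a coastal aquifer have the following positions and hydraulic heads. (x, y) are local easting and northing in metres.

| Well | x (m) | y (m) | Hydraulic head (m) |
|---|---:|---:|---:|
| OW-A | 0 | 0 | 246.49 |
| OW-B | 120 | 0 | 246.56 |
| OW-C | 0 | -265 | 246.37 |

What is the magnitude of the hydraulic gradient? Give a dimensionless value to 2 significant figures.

0.00074

∂h/∂x = (246.56 − 246.49) / (120 − 0) = +0.0005833
∂h/∂y = (246.37 − 246.49) / (-265 − 0) = +0.0004528
|∇h| = √(0.0005833² + 0.0004528²) = 0.0007384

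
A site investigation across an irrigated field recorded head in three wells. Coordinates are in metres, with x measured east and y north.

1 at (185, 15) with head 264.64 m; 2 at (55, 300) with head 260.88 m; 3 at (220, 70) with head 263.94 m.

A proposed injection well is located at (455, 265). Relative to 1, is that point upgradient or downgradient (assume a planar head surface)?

downgradient

Differences from 1: to 2 (Δx, Δy, Δh) = (-130, 285, -3.76); to 3 = (35, 55, -0.70).
Solve a·Δx + b·Δy = Δh: det = (-130)·55 − 35·285 = -17125.
∂h/∂x = [(-3.76)·55 − (-0.70)·285] / -17125 = +0.0004263
∂h/∂y = [(-130)·(-0.70) − 35·(-3.76)] / -17125 = -0.01300
Head at (455, 265) = 264.64 + (+0.0004263)·(270) + (-0.01300)·(250) = 261.51 m.
That is lower than the 264.64 m at 1, so the point is downgradient.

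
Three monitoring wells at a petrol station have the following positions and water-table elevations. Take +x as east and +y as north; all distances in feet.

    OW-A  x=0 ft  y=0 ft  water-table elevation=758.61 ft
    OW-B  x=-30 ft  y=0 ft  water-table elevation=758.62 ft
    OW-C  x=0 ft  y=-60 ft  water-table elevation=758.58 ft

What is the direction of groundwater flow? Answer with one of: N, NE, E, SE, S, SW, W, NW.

∂h/∂x = (758.62 − 758.61) / (-30 − 0) = -0.0003333
∂h/∂y = (758.58 − 758.61) / (-60 − 0) = +0.0005000
Flow = −∇h = (+0.0003333 east, -0.0005000 north), which points southeast.

SE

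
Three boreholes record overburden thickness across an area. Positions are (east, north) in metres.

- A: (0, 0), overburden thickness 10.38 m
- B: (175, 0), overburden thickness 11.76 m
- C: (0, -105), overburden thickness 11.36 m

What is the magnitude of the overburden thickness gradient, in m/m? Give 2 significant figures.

∂d/∂x = (11.76 − 10.38) / (175 − 0) = +0.007886
∂d/∂y = (11.36 − 10.38) / (-105 − 0) = -0.009333
|∇f| = √(0.007886² + -0.009333²) = 0.01222 m/m

0.012 m/m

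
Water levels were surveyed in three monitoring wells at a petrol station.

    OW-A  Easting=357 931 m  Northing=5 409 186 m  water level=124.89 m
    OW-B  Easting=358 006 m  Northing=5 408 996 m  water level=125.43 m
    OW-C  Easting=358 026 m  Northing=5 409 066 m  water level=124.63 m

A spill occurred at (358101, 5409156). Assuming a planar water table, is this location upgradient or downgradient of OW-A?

downgradient

Taking OW-A as reference: OW-B−OW-A = (75, -190, +0.54); OW-C−OW-A = (95, -120, -0.26).
Solve a·Δx + b·Δy = Δh: det = 75·(-120) − 95·(-190) = 9050.
∂h/∂x = [(+0.54)·(-120) − (-0.26)·(-190)] / 9050 = -0.01262
∂h/∂y = [75·(-0.26) − 95·(+0.54)] / 9050 = -0.007823
Head at (358101, 5409156) = 124.89 + (-0.01262)·(170) + (-0.007823)·(-30) = 122.98 m.
That is lower than the 124.89 m at OW-A, so the point is downgradient.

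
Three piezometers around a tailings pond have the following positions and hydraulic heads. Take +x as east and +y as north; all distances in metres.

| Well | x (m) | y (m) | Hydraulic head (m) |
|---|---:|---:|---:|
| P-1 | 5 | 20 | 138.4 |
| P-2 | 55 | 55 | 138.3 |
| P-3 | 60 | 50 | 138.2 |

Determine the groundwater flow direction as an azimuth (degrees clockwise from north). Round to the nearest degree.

With h = a·x + b·y + c and P-1 as origin, the differences give:
  50·a + 35·b = -0.1
  55·a + 30·b = -0.2
Eliminate b (×30 and ×35, subtract): -425·a = 4.00 → a = ∂h/∂x = -0.009412
Back-substitute: b = ∂h/∂y = +0.01059.
Flow direction (−∇h) has components (+0.009412 E, -0.01059 N).
Azimuth = atan2(E, N) = atan2(+0.009412, -0.01059) = 138.4° ≈ 138°.

138°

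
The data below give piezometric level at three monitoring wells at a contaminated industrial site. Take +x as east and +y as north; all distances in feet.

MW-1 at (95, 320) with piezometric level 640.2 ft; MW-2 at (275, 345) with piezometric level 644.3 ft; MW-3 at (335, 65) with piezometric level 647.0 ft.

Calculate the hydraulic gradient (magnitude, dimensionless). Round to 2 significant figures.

0.024

Three-point gradient (reference MW-1): Δ to MW-2 = (180, 25, +4.1), Δ to MW-3 = (240, -255, +6.8).
∂h/∂x = +0.02342, ∂h/∂y = -0.004624 (det = -51900).
|∇h| = √(0.02342² + -0.004624²) = 0.02387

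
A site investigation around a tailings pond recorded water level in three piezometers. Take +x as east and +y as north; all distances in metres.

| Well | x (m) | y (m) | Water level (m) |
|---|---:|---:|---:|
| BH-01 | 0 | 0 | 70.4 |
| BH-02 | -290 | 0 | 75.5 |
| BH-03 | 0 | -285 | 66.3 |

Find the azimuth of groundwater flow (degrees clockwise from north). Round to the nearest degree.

∂h/∂x = (75.5 − 70.4) / (-290 − 0) = -0.01759
∂h/∂y = (66.3 − 70.4) / (-285 − 0) = +0.01439
Flow direction (−∇h) has components (+0.01759 E, -0.01439 N).
Azimuth = atan2(E, N) = atan2(+0.01759, -0.01439) = 129.3° ≈ 129°.

129°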